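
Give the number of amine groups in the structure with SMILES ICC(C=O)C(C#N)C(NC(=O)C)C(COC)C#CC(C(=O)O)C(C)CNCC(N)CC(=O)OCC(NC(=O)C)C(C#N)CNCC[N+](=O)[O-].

3

Taking each segment in turn:
  ICH2: halogen on an sp³ carbon → alkyl halide.
  CH(CHO): pendant –CHO: carbonyl C bonded to C and H → aldehyde.
  CH(CN): pendant –C≡N: nitrile.
  CH(NHCOCH3): pendant –NHC(=O)CH3: N bonded to a carbonyl → amide (not amine).
  CH(CH2OCH3): pendant –CH2OCH3: C–O–C linkage → ether.
  C≡C: C≡C triple bond → alkyne.
  CH(COOH): pendant –COOH: carbonyl C bonded to C and –OH → carboxylic acid.
  CH2NHCH2: C–N–C with sp³ carbons and no adjacent C=O → amine (secondary).
  CH(NH2): –NH2 on an sp³ carbon with no adjacent C=O → amine.
  CH2COOCH2: –C(=O)–O–C with C on the carbonyl side → ester.
  CH(NHCOCH3): pendant –NHC(=O)CH3: N bonded to a carbonyl → amide (not amine).
  CH(CN): pendant –C≡N: nitrile.
  CH2NHCH2: C–N–C with sp³ carbons and no adjacent C=O → amine (secondary).
  CH2NO2: –NO2 on carbon → nitro group.
Amine appears at: CH2NHCH2, CH(NH2), CH2NHCH2 → 3.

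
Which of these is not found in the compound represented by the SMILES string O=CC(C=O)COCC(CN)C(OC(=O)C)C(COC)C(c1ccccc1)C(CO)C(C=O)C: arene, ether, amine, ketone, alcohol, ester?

arene: present (CH(C6H5) — pendant –C6H5: benzene ring → arene).
ether: present (CH2OCH2 — C–O–C with sp³ carbons on both sides and no adjacent C=O → ether).
ester: present (CH(OCOCH3) — pendant –OC(=O)CH3: an acyloxy group → ester).
amine: present (CH(CH2NH2) — pendant –CH2NH2: N on sp³ C, no adjacent C=O → amine).
alcohol: present (CH(CH2OH) — pendant –CH2OH on an sp³ backbone C → alcohol).
ketone: absent. In CH(OCOCH3), the C=O is bonded to an –O–C group, which defines an ester, not a ketone. In each of OHC and CH(CHO), the carbonyl carbon carries an H, so it is an aldehyde, not a ketone.

ketone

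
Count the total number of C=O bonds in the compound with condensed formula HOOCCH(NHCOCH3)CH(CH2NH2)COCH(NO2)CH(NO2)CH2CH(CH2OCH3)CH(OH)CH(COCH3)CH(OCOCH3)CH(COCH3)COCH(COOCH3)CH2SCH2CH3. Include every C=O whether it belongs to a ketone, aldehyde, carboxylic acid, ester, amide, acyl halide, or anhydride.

8

HOOC: carboxylic acid, 1 C=O (running total 1).
CH(NHCOCH3): amide, 1 C=O (running total 2).
CO: ketone, 1 C=O (running total 3).
CH(COCH3): ketone, 1 C=O (running total 4).
CH(OCOCH3): ester, 1 C=O (running total 5).
CH(COCH3): ketone, 1 C=O (running total 6).
CO: ketone, 1 C=O (running total 7).
CH(COOCH3): ester, 1 C=O (running total 8).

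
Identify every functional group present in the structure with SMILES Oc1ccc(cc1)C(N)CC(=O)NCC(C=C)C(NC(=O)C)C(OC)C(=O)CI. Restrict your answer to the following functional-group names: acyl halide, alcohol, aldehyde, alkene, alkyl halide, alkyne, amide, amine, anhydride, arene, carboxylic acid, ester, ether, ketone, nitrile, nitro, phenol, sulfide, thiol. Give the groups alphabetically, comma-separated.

alkene, alkyl halide, amide, amine, arene, ether, ketone, phenol

Reading the structure from left to right:
  HOC6H4: –OH attached directly to an aromatic ring → phenol (not alcohol); the ring itself is an arene.
  CH(NH2): –NH2 on an sp³ carbon with no adjacent C=O → amine.
  CH2CONHCH2: –C(=O)–N– linkage → amide (the N is not an amine).
  CH(CH=CH2): pendant –CH=CH2: C=C double bond → alkene.
  CH(NHCOCH3): pendant –NHC(=O)CH3: N bonded to a carbonyl → amide (not amine).
  CH(OCH3): pendant –OCH3: C–O–C with sp³ C, no adjacent C=O → ether.
  CO: –C(=O)– with carbon on both sides → ketone.
  CH2I: halogen on an sp³ carbon → alkyl halide.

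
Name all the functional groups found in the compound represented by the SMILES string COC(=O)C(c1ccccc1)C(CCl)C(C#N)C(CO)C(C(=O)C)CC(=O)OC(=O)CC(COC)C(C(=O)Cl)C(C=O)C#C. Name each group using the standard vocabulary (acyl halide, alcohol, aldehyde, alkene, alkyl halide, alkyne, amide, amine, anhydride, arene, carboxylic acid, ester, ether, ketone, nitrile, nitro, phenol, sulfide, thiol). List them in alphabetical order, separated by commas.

CH3O–C(=O)–: carbonyl C bonded to C and to –OCH3 → ester (not ketone + ether).
pendant –C6H5: benzene ring → arene.
pendant –CH2X: halogen on sp³ carbon → alkyl halide.
pendant –C≡N: nitrile.
pendant –CH2OH on an sp³ backbone C → alcohol.
pendant –COCH3: carbonyl C bonded to two carbons → ketone.
two acyl groups sharing one oxygen, –C(=O)–O–C(=O)– → anhydride.
pendant –CH2OCH3: C–O–C linkage → ether.
pendant –C(=O)X: carbonyl C bonded to C and halogen → acyl halide.
pendant –CHO: carbonyl C bonded to C and H → aldehyde.
C≡C triple bond → alkyne.

acyl halide, alcohol, aldehyde, alkyl halide, alkyne, anhydride, arene, ester, ether, ketone, nitrile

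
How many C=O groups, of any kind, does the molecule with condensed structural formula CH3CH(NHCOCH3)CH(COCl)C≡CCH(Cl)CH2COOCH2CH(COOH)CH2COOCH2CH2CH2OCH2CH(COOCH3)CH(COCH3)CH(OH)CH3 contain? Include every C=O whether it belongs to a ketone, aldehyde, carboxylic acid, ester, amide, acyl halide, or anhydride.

7

CH(NHCOCH3): amide, 1 C=O (running total 1).
CH(COCl): acyl halide, 1 C=O (running total 2).
CH2COOCH2: ester, 1 C=O (running total 3).
CH(COOH): carboxylic acid, 1 C=O (running total 4).
CH2COOCH2: ester, 1 C=O (running total 5).
CH(COOCH3): ester, 1 C=O (running total 6).
CH(COCH3): ketone, 1 C=O (running total 7).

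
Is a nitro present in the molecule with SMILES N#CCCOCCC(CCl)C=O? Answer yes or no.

no

Taking each segment in turn:
  N≡C: N≡C–: carbon triple-bonded to nitrogen → nitrile.
  CH2OCH2: C–O–C with sp³ carbons on both sides and no adjacent C=O → ether.
  CH(CH2Cl): pendant –CH2X: halogen on sp³ carbon → alkyl halide.
  CHO: terminal –CHO: carbonyl C bonded to H and C → aldehyde.
The groups actually present are: aldehyde, alkyl halide, ether, nitrile.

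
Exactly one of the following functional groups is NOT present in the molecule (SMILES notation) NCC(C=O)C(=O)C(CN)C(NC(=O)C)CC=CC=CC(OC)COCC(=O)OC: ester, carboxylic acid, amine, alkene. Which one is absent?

carboxylic acid

alkene: present (CH=CH — C=C double bond → alkene).
ester: present (COOCH3 — –C(=O)OCH3: carbonyl C bonded to C and to –OCH3 → ester (not ketone + ether)).
amine: present (H2NCH2 — –NH2 on an sp³ carbon with no adjacent C=O → amine).
carboxylic acid: absent. In COOCH3, the acyl oxygen is bonded to carbon (–O–C), not to H, so this is an ester. In CH(NHCOCH3), the carbonyl is bonded to nitrogen, not to –OH; that is an amide.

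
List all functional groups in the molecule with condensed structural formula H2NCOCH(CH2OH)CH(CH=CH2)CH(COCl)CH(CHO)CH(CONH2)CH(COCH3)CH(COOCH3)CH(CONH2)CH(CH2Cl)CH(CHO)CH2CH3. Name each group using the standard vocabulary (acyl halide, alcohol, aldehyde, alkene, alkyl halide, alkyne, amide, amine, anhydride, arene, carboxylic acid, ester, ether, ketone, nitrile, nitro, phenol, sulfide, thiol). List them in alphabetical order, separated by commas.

acyl halide, alcohol, aldehyde, alkene, alkyl halide, amide, ester, ketone

Taking each segment in turn:
  H2NCO: –C(=O)NH2: carbonyl C bonded to C and to N → amide (the N is not a separate amine).
  CH(CH2OH): pendant –CH2OH on an sp³ backbone C → alcohol.
  CH(CH=CH2): pendant –CH=CH2: C=C double bond → alkene.
  CH(COCl): pendant –C(=O)X: carbonyl C bonded to C and halogen → acyl halide.
  CH(CHO): pendant –CHO: carbonyl C bonded to C and H → aldehyde.
  CH(CONH2): pendant –CONH2: carbonyl C bonded to C and N → amide.
  CH(COCH3): pendant –COCH3: carbonyl C bonded to two carbons → ketone.
  CH(COOCH3): pendant –COOCH3: carbonyl C bonded to C and –OCH3 → ester.
  CH(CONH2): pendant –CONH2: carbonyl C bonded to C and N → amide.
  CH(CH2Cl): pendant –CH2X: halogen on sp³ carbon → alkyl halide.
  CH(CHO): pendant –CHO: carbonyl C bonded to C and H → aldehyde.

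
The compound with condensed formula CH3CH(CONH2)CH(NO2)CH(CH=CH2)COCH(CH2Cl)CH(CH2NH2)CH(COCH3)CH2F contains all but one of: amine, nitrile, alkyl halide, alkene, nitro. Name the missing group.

nitrile

amine: present (CH(CH2NH2) — pendant –CH2NH2: N on sp³ C, no adjacent C=O → amine).
alkyl halide: present (CH(CH2Cl) — pendant –CH2X: halogen on sp³ carbon → alkyl halide).
alkene: present (CH(CH=CH2) — pendant –CH=CH2: C=C double bond → alkene).
nitro: present (CH(NO2) — –NO2 on an sp³ carbon → nitro (the N=O is not a carbonyl)).
nitrile: no segment matches this pattern.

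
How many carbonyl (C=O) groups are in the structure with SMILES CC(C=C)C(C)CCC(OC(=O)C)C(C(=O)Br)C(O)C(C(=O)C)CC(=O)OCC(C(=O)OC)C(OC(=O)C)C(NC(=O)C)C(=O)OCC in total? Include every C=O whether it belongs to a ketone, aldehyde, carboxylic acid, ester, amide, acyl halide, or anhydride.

CH(OCOCH3): ester, 1 C=O (running total 1).
CH(COBr): acyl halide, 1 C=O (running total 2).
CH(COCH3): ketone, 1 C=O (running total 3).
CH2COOCH2: ester, 1 C=O (running total 4).
CH(COOCH3): ester, 1 C=O (running total 5).
CH(OCOCH3): ester, 1 C=O (running total 6).
CH(NHCOCH3): amide, 1 C=O (running total 7).
COOCH2CH3: ester, 1 C=O (running total 8).

8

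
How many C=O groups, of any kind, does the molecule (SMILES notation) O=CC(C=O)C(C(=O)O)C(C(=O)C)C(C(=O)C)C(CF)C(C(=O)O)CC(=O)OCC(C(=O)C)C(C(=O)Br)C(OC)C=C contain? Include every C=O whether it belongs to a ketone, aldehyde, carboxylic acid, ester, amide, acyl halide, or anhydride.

9

OHC: aldehyde, 1 C=O (running total 1).
CH(CHO): aldehyde, 1 C=O (running total 2).
CH(COOH): carboxylic acid, 1 C=O (running total 3).
CH(COCH3): ketone, 1 C=O (running total 4).
CH(COCH3): ketone, 1 C=O (running total 5).
CH(COOH): carboxylic acid, 1 C=O (running total 6).
CH2COOCH2: ester, 1 C=O (running total 7).
CH(COCH3): ketone, 1 C=O (running total 8).
CH(COBr): acyl halide, 1 C=O (running total 9).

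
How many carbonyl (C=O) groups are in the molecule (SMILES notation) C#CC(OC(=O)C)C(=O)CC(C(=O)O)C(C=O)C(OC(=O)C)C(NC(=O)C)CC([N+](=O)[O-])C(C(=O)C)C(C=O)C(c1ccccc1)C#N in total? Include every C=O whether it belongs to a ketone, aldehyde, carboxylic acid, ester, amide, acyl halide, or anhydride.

CH(OCOCH3): ester, 1 C=O (running total 1).
CO: ketone, 1 C=O (running total 2).
CH(COOH): carboxylic acid, 1 C=O (running total 3).
CH(CHO): aldehyde, 1 C=O (running total 4).
CH(OCOCH3): ester, 1 C=O (running total 5).
CH(NHCOCH3): amide, 1 C=O (running total 6).
CH(COCH3): ketone, 1 C=O (running total 7).
CH(CHO): aldehyde, 1 C=O (running total 8).

8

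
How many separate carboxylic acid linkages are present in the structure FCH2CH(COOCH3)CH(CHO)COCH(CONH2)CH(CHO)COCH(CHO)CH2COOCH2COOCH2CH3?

0

Reading the structure from left to right:
  FCH2: halogen on an sp³ carbon → alkyl halide.
  CH(COOCH3): pendant –COOCH3: carbonyl C bonded to C and –OCH3 → ester.
  CH(CHO): pendant –CHO: carbonyl C bonded to C and H → aldehyde.
  CO: –C(=O)– with carbon on both sides → ketone.
  CH(CONH2): pendant –CONH2: carbonyl C bonded to C and N → amide.
  CH(CHO): pendant –CHO: carbonyl C bonded to C and H → aldehyde.
  CO: –C(=O)– with carbon on both sides → ketone.
  CH(CHO): pendant –CHO: carbonyl C bonded to C and H → aldehyde.
  CH2COOCH2: –C(=O)–O–C with C on the carbonyl side → ester.
  COOCH2CH3: –C(=O)OCH2CH3: carbonyl C bonded to C and to –OEt → ester.
No segment is a carboxylic acid: CH(COOCH3) is ester, not carboxylic acid; CH(CHO) is aldehyde, not carboxylic acid; CH(CONH2) is amide, not carboxylic acid. → 0.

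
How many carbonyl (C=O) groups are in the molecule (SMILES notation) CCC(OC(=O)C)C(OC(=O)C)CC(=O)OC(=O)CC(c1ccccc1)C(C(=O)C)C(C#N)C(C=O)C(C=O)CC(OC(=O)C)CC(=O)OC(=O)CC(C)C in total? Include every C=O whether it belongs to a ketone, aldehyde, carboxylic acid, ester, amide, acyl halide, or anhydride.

10

CH(OCOCH3): ester, 1 C=O (running total 1).
CH(OCOCH3): ester, 1 C=O (running total 2).
CH2CO-O-COCH2: anhydride, 2 C=O (running total 4).
CH(COCH3): ketone, 1 C=O (running total 5).
CH(CHO): aldehyde, 1 C=O (running total 6).
CH(CHO): aldehyde, 1 C=O (running total 7).
CH(OCOCH3): ester, 1 C=O (running total 8).
CH2CO-O-COCH2: anhydride, 2 C=O (running total 10).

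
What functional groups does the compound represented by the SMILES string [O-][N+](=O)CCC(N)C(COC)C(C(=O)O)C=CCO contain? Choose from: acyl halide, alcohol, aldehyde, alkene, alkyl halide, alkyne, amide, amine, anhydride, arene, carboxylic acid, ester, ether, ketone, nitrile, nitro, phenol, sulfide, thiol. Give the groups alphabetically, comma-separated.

alcohol, alkene, amine, carboxylic acid, ether, nitro

Reading the structure from left to right:
  O2NCH2: –NO2 on carbon → nitro group.
  CH(NH2): –NH2 on an sp³ carbon with no adjacent C=O → amine.
  CH(CH2OCH3): pendant –CH2OCH3: C–O–C linkage → ether.
  CH(COOH): pendant –COOH: carbonyl C bonded to C and –OH → carboxylic acid.
  CH=CH: C=C double bond → alkene.
  CH2OH: –OH on an sp³ carbon → alcohol.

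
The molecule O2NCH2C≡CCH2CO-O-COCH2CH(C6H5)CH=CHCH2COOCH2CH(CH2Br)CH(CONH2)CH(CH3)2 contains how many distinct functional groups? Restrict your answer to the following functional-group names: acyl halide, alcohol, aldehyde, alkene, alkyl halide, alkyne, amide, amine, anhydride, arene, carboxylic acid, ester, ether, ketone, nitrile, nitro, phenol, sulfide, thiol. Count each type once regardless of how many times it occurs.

8

–NO2 on carbon → nitro group.
C≡C triple bond → alkyne.
two acyl groups sharing one oxygen, –C(=O)–O–C(=O)– → anhydride.
pendant –C6H5: benzene ring → arene.
C=C double bond → alkene.
–C(=O)–O–C with C on the carbonyl side → ester.
pendant –CH2X: halogen on sp³ carbon → alkyl halide.
pendant –CONH2: carbonyl C bonded to C and N → amide.
Distinct types present: alkene, alkyl halide, alkyne, amide, anhydride, arene, ester, nitro.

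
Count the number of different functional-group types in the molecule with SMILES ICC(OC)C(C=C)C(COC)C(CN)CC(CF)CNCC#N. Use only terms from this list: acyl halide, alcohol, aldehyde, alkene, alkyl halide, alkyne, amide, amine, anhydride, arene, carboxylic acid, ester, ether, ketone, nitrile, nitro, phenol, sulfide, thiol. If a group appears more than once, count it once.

5

halogen on an sp³ carbon → alkyl halide.
pendant –OCH3: C–O–C with sp³ C, no adjacent C=O → ether.
pendant –CH=CH2: C=C double bond → alkene.
pendant –CH2OCH3: C–O–C linkage → ether.
pendant –CH2NH2: N on sp³ C, no adjacent C=O → amine.
pendant –CH2X: halogen on sp³ carbon → alkyl halide.
C–N–C with sp³ carbons and no adjacent C=O → amine (secondary).
–C≡N: carbon triple-bonded to nitrogen → nitrile.
Distinct types present: alkene, alkyl halide, amine, ether, nitrile.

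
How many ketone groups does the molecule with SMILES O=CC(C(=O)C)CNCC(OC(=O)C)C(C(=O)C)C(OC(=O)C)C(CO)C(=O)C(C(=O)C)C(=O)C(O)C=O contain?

5

terminal –CHO: carbonyl C bonded to H and C → aldehyde.
pendant –COCH3: carbonyl C bonded to two carbons → ketone.
C–N–C with sp³ carbons and no adjacent C=O → amine (secondary).
pendant –OC(=O)CH3: an acyloxy group → ester.
pendant –COCH3: carbonyl C bonded to two carbons → ketone.
pendant –OC(=O)CH3: an acyloxy group → ester.
pendant –CH2OH on an sp³ backbone C → alcohol.
–C(=O)– with carbon on both sides → ketone.
pendant –COCH3: carbonyl C bonded to two carbons → ketone.
–C(=O)– with carbon on both sides → ketone.
–OH on an sp³ carbon → alcohol (secondary).
terminal –CHO: carbonyl C bonded to H and C → aldehyde.
Ketone appears at: CH(COCH3), CH(COCH3), CO, CH(COCH3), CO → 5.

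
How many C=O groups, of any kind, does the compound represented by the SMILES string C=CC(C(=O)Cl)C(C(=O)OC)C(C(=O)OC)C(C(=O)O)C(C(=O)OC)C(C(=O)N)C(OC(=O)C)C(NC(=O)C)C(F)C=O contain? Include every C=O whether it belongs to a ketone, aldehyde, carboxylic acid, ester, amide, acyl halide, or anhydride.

9

CH(COCl): acyl halide, 1 C=O (running total 1).
CH(COOCH3): ester, 1 C=O (running total 2).
CH(COOCH3): ester, 1 C=O (running total 3).
CH(COOH): carboxylic acid, 1 C=O (running total 4).
CH(COOCH3): ester, 1 C=O (running total 5).
CH(CONH2): amide, 1 C=O (running total 6).
CH(OCOCH3): ester, 1 C=O (running total 7).
CH(NHCOCH3): amide, 1 C=O (running total 8).
CHO: aldehyde, 1 C=O (running total 9).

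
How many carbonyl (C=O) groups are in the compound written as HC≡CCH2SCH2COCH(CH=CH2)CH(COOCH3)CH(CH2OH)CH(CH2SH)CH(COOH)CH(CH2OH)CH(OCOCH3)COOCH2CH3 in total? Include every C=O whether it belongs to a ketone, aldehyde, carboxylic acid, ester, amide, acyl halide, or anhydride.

5

CO: ketone, 1 C=O (running total 1).
CH(COOCH3): ester, 1 C=O (running total 2).
CH(COOH): carboxylic acid, 1 C=O (running total 3).
CH(OCOCH3): ester, 1 C=O (running total 4).
COOCH2CH3: ester, 1 C=O (running total 5).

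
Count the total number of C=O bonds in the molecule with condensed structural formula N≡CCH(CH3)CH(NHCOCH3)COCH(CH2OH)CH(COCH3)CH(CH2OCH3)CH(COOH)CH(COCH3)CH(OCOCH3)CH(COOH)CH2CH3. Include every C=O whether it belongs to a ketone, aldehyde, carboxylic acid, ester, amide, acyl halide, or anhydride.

CH(NHCOCH3): amide, 1 C=O (running total 1).
CO: ketone, 1 C=O (running total 2).
CH(COCH3): ketone, 1 C=O (running total 3).
CH(COOH): carboxylic acid, 1 C=O (running total 4).
CH(COCH3): ketone, 1 C=O (running total 5).
CH(OCOCH3): ester, 1 C=O (running total 6).
CH(COOH): carboxylic acid, 1 C=O (running total 7).

7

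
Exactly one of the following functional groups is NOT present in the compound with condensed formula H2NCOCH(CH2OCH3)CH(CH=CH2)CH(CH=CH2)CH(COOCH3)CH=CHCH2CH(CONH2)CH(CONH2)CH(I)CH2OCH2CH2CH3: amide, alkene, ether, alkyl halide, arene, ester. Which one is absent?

amide: present (H2NCO — –C(=O)NH2: carbonyl C bonded to C and to N → amide (the N is not a separate amine)).
ester: present (CH(COOCH3) — pendant –COOCH3: carbonyl C bonded to C and –OCH3 → ester).
ether: present (CH(CH2OCH3) — pendant –CH2OCH3: C–O–C linkage → ether).
alkene: present (CH(CH=CH2) — pendant –CH=CH2: C=C double bond → alkene).
alkyl halide: present (CH(I) — halogen on an sp³ carbon → alkyl halide).
arene: no segment matches this pattern.

arene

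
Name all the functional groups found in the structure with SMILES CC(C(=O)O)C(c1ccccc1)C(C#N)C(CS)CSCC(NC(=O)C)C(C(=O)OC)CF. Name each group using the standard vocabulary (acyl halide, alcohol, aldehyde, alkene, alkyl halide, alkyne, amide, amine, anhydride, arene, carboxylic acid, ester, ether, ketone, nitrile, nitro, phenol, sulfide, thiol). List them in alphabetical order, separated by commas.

Working along the chain:
  CH(COOH): pendant –COOH: carbonyl C bonded to C and –OH → carboxylic acid.
  CH(C6H5): pendant –C6H5: benzene ring → arene.
  CH(CN): pendant –C≡N: nitrile.
  CH(CH2SH): pendant –CH2SH → thiol.
  CH2SCH2: C–S–C linkage → sulfide (thioether).
  CH(NHCOCH3): pendant –NHC(=O)CH3: N bonded to a carbonyl → amide (not amine).
  CH(COOCH3): pendant –COOCH3: carbonyl C bonded to C and –OCH3 → ester.
  CH2F: halogen on an sp³ carbon → alkyl halide.

alkyl halide, amide, arene, carboxylic acid, ester, nitrile, sulfide, thiol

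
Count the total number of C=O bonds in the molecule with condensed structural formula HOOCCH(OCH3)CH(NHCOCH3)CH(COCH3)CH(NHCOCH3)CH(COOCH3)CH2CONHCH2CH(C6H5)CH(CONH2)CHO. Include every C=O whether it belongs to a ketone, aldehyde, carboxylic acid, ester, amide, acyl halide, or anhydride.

8

HOOC: carboxylic acid, 1 C=O (running total 1).
CH(NHCOCH3): amide, 1 C=O (running total 2).
CH(COCH3): ketone, 1 C=O (running total 3).
CH(NHCOCH3): amide, 1 C=O (running total 4).
CH(COOCH3): ester, 1 C=O (running total 5).
CH2CONHCH2: amide, 1 C=O (running total 6).
CH(CONH2): amide, 1 C=O (running total 7).
CHO: aldehyde, 1 C=O (running total 8).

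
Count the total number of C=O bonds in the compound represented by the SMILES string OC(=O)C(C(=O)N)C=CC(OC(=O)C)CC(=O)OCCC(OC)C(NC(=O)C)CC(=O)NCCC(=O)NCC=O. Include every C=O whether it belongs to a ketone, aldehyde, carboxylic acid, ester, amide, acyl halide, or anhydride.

HOOC: carboxylic acid, 1 C=O (running total 1).
CH(CONH2): amide, 1 C=O (running total 2).
CH(OCOCH3): ester, 1 C=O (running total 3).
CH2COOCH2: ester, 1 C=O (running total 4).
CH(NHCOCH3): amide, 1 C=O (running total 5).
CH2CONHCH2: amide, 1 C=O (running total 6).
CH2CONHCH2: amide, 1 C=O (running total 7).
CHO: aldehyde, 1 C=O (running total 8).

8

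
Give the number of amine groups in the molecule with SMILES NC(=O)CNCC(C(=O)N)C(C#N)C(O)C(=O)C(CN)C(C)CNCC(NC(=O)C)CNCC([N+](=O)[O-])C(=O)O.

Reading the structure from left to right:
  H2NCO: –C(=O)NH2: carbonyl C bonded to C and to N → amide (the N is not a separate amine).
  CH2NHCH2: C–N–C with sp³ carbons and no adjacent C=O → amine (secondary).
  CH(CONH2): pendant –CONH2: carbonyl C bonded to C and N → amide.
  CH(CN): pendant –C≡N: nitrile.
  CH(OH): –OH on an sp³ carbon → alcohol (secondary).
  CO: –C(=O)– with carbon on both sides → ketone.
  CH(CH2NH2): pendant –CH2NH2: N on sp³ C, no adjacent C=O → amine.
  CH2NHCH2: C–N–C with sp³ carbons and no adjacent C=O → amine (secondary).
  CH(NHCOCH3): pendant –NHC(=O)CH3: N bonded to a carbonyl → amide (not amine).
  CH2NHCH2: C–N–C with sp³ carbons and no adjacent C=O → amine (secondary).
  CH(NO2): –NO2 on an sp³ carbon → nitro (the N=O is not a carbonyl).
  COOH: –COOH: carbonyl C bonded to –OH and C → carboxylic acid (the –OH is not a separate alcohol).
Amine appears at: CH2NHCH2, CH(CH2NH2), CH2NHCH2, CH2NHCH2 → 4.

4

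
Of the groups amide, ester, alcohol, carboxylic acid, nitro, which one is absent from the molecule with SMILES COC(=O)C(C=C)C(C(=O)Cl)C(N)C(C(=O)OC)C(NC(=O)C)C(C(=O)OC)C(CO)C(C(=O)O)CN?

alcohol: present (CH(CH2OH) — pendant –CH2OH on an sp³ backbone C → alcohol).
amide: present (CH(NHCOCH3) — pendant –NHC(=O)CH3: N bonded to a carbonyl → amide (not amine)).
carboxylic acid: present (CH(COOH) — pendant –COOH: carbonyl C bonded to C and –OH → carboxylic acid).
ester: present (CH3OOC — CH3O–C(=O)–: carbonyl C bonded to C and to –OCH3 → ester (not ketone + ether)).
nitro: no segment matches this pattern.

nitro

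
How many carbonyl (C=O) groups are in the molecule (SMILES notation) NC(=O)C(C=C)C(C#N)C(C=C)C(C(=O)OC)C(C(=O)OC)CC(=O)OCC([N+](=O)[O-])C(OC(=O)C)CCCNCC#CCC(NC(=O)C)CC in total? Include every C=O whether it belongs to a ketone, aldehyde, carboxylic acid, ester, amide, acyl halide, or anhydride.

H2NCO: amide, 1 C=O (running total 1).
CH(COOCH3): ester, 1 C=O (running total 2).
CH(COOCH3): ester, 1 C=O (running total 3).
CH2COOCH2: ester, 1 C=O (running total 4).
CH(OCOCH3): ester, 1 C=O (running total 5).
CH(NHCOCH3): amide, 1 C=O (running total 6).

6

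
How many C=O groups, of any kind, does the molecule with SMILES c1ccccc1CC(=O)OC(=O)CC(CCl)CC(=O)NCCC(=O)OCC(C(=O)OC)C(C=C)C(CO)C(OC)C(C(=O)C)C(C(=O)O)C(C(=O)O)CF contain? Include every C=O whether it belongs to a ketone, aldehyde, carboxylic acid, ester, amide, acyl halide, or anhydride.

CH2CO-O-COCH2: anhydride, 2 C=O (running total 2).
CH2CONHCH2: amide, 1 C=O (running total 3).
CH2COOCH2: ester, 1 C=O (running total 4).
CH(COOCH3): ester, 1 C=O (running total 5).
CH(COCH3): ketone, 1 C=O (running total 6).
CH(COOH): carboxylic acid, 1 C=O (running total 7).
CH(COOH): carboxylic acid, 1 C=O (running total 8).

8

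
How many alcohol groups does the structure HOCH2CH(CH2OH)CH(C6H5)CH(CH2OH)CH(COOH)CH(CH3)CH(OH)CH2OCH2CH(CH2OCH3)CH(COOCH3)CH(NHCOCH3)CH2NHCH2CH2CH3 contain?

4

HO– on an sp³ carbon → alcohol.
pendant –CH2OH on an sp³ backbone C → alcohol.
pendant –C6H5: benzene ring → arene.
pendant –CH2OH on an sp³ backbone C → alcohol.
pendant –COOH: carbonyl C bonded to C and –OH → carboxylic acid.
–OH on an sp³ carbon → alcohol (secondary).
C–O–C with sp³ carbons on both sides and no adjacent C=O → ether.
pendant –CH2OCH3: C–O–C linkage → ether.
pendant –COOCH3: carbonyl C bonded to C and –OCH3 → ester.
pendant –NHC(=O)CH3: N bonded to a carbonyl → amide (not amine).
C–N–C with sp³ carbons and no adjacent C=O → amine (secondary).
Alcohol appears at: HOCH2, CH(CH2OH), CH(CH2OH), CH(OH) → 4.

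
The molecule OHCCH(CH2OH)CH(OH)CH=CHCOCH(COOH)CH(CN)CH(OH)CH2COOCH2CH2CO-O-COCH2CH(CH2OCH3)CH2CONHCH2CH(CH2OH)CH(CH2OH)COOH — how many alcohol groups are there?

Reading the structure from left to right:
  OHC: terminal –CHO: carbonyl C bonded to H and C → aldehyde.
  CH(CH2OH): pendant –CH2OH on an sp³ backbone C → alcohol.
  CH(OH): –OH on an sp³ carbon → alcohol (secondary).
  CH=CH: C=C double bond → alkene.
  CO: –C(=O)– with carbon on both sides → ketone.
  CH(COOH): pendant –COOH: carbonyl C bonded to C and –OH → carboxylic acid.
  CH(CN): pendant –C≡N: nitrile.
  CH(OH): –OH on an sp³ carbon → alcohol (secondary).
  CH2COOCH2: –C(=O)–O–C with C on the carbonyl side → ester.
  CH2CO-O-COCH2: two acyl groups sharing one oxygen, –C(=O)–O–C(=O)– → anhydride.
  CH(CH2OCH3): pendant –CH2OCH3: C–O–C linkage → ether.
  CH2CONHCH2: –C(=O)–N– linkage → amide (the N is not an amine).
  CH(CH2OH): pendant –CH2OH on an sp³ backbone C → alcohol.
  CH(CH2OH): pendant –CH2OH on an sp³ backbone C → alcohol.
  COOH: –COOH: carbonyl C bonded to –OH and C → carboxylic acid (the –OH is not a separate alcohol).
Alcohol appears at: CH(CH2OH), CH(OH), CH(OH), CH(CH2OH), CH(CH2OH) → 5.

5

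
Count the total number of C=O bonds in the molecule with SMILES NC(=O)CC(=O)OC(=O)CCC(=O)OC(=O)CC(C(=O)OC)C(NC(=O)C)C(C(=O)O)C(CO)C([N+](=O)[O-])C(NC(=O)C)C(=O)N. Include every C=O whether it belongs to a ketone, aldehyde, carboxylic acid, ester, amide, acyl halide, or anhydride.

10

H2NCO: amide, 1 C=O (running total 1).
CH2CO-O-COCH2: anhydride, 2 C=O (running total 3).
CH2CO-O-COCH2: anhydride, 2 C=O (running total 5).
CH(COOCH3): ester, 1 C=O (running total 6).
CH(NHCOCH3): amide, 1 C=O (running total 7).
CH(COOH): carboxylic acid, 1 C=O (running total 8).
CH(NHCOCH3): amide, 1 C=O (running total 9).
CONH2: amide, 1 C=O (running total 10).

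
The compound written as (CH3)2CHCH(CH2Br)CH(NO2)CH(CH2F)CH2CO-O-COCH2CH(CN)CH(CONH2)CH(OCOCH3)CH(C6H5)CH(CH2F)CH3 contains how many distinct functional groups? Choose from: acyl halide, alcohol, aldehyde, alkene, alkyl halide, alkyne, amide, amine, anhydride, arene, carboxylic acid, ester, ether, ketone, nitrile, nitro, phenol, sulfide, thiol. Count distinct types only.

pendant –CH2X: halogen on sp³ carbon → alkyl halide.
–NO2 on an sp³ carbon → nitro (the N=O is not a carbonyl).
pendant –CH2X: halogen on sp³ carbon → alkyl halide.
two acyl groups sharing one oxygen, –C(=O)–O–C(=O)– → anhydride.
pendant –C≡N: nitrile.
pendant –CONH2: carbonyl C bonded to C and N → amide.
pendant –OC(=O)CH3: an acyloxy group → ester.
pendant –C6H5: benzene ring → arene.
pendant –CH2X: halogen on sp³ carbon → alkyl halide.
Distinct types present: alkyl halide, amide, anhydride, arene, ester, nitrile, nitro.

7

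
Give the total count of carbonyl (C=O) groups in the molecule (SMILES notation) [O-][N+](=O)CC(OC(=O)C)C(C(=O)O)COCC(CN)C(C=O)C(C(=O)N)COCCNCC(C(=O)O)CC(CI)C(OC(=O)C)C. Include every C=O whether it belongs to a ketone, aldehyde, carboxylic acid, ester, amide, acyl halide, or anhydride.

6

CH(OCOCH3): ester, 1 C=O (running total 1).
CH(COOH): carboxylic acid, 1 C=O (running total 2).
CH(CHO): aldehyde, 1 C=O (running total 3).
CH(CONH2): amide, 1 C=O (running total 4).
CH(COOH): carboxylic acid, 1 C=O (running total 5).
CH(OCOCH3): ester, 1 C=O (running total 6).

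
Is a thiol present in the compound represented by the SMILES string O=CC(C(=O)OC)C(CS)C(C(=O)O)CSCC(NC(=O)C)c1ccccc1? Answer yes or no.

Reading the structure from left to right:
  OHC: terminal –CHO: carbonyl C bonded to H and C → aldehyde.
  CH(COOCH3): pendant –COOCH3: carbonyl C bonded to C and –OCH3 → ester.
  CH(CH2SH): pendant –CH2SH → thiol.
  CH(COOH): pendant –COOH: carbonyl C bonded to C and –OH → carboxylic acid.
  CH2SCH2: C–S–C linkage → sulfide (thioether).
  CH(NHCOCH3): pendant –NHC(=O)CH3: N bonded to a carbonyl → amide (not amine).
  C6H5: –C6H5 phenyl ring → arene.
The CH(CH2SH) segment supplies the thiol: pendant –CH2SH → thiol.

yes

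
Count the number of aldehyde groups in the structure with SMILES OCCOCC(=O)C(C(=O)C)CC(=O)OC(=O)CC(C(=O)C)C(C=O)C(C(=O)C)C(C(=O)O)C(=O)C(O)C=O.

2

Taking each segment in turn:
  HOCH2: HO– on an sp³ carbon → alcohol.
  CH2OCH2: C–O–C with sp³ carbons on both sides and no adjacent C=O → ether.
  CO: –C(=O)– with carbon on both sides → ketone.
  CH(COCH3): pendant –COCH3: carbonyl C bonded to two carbons → ketone.
  CH2CO-O-COCH2: two acyl groups sharing one oxygen, –C(=O)–O–C(=O)– → anhydride.
  CH(COCH3): pendant –COCH3: carbonyl C bonded to two carbons → ketone.
  CH(CHO): pendant –CHO: carbonyl C bonded to C and H → aldehyde.
  CH(COCH3): pendant –COCH3: carbonyl C bonded to two carbons → ketone.
  CH(COOH): pendant –COOH: carbonyl C bonded to C and –OH → carboxylic acid.
  CO: –C(=O)– with carbon on both sides → ketone.
  CH(OH): –OH on an sp³ carbon → alcohol (secondary).
  CHO: terminal –CHO: carbonyl C bonded to H and C → aldehyde.
Aldehyde appears at: CH(CHO), CHO → 2.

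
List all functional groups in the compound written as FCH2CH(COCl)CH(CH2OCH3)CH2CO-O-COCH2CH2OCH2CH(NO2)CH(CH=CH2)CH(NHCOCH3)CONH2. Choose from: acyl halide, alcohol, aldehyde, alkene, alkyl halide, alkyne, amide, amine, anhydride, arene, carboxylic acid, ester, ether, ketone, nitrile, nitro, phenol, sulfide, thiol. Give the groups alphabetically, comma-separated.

acyl halide, alkene, alkyl halide, amide, anhydride, ether, nitro

halogen on an sp³ carbon → alkyl halide.
pendant –C(=O)X: carbonyl C bonded to C and halogen → acyl halide.
pendant –CH2OCH3: C–O–C linkage → ether.
two acyl groups sharing one oxygen, –C(=O)–O–C(=O)– → anhydride.
C–O–C with sp³ carbons on both sides and no adjacent C=O → ether.
–NO2 on an sp³ carbon → nitro (the N=O is not a carbonyl).
pendant –CH=CH2: C=C double bond → alkene.
pendant –NHC(=O)CH3: N bonded to a carbonyl → amide (not amine).
–C(=O)NH2: carbonyl C bonded to C and to N → amide (the N is not a separate amine).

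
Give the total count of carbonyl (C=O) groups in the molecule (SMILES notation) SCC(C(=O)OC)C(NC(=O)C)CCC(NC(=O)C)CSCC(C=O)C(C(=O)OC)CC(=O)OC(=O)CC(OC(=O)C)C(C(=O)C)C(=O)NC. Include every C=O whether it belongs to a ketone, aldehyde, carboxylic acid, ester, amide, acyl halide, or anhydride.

CH(COOCH3): ester, 1 C=O (running total 1).
CH(NHCOCH3): amide, 1 C=O (running total 2).
CH(NHCOCH3): amide, 1 C=O (running total 3).
CH(CHO): aldehyde, 1 C=O (running total 4).
CH(COOCH3): ester, 1 C=O (running total 5).
CH2CO-O-COCH2: anhydride, 2 C=O (running total 7).
CH(OCOCH3): ester, 1 C=O (running total 8).
CH(COCH3): ketone, 1 C=O (running total 9).
CONHCH3: amide, 1 C=O (running total 10).

10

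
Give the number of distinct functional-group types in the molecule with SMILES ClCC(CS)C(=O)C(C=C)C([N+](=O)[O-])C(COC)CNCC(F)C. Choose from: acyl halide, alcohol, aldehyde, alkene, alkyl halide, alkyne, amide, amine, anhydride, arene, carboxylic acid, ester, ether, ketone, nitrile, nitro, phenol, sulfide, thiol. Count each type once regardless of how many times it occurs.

7

Reading the structure from left to right:
  ClCH2: halogen on an sp³ carbon → alkyl halide.
  CH(CH2SH): pendant –CH2SH → thiol.
  CO: –C(=O)– with carbon on both sides → ketone.
  CH(CH=CH2): pendant –CH=CH2: C=C double bond → alkene.
  CH(NO2): –NO2 on an sp³ carbon → nitro (the N=O is not a carbonyl).
  CH(CH2OCH3): pendant –CH2OCH3: C–O–C linkage → ether.
  CH2NHCH2: C–N–C with sp³ carbons and no adjacent C=O → amine (secondary).
  CH(F): halogen on an sp³ carbon → alkyl halide.
Distinct types present: alkene, alkyl halide, amine, ether, ketone, nitro, thiol.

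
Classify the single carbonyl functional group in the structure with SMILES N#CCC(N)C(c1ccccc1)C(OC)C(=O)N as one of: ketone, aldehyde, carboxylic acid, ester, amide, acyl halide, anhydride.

The carbonyl is in the CONH2 segment: –C(=O)NH2: carbonyl C bonded to C and to N → amide (the N is not a separate amine).

amide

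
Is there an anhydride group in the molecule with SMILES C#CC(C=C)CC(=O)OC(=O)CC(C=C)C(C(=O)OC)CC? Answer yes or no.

Reading the structure from left to right:
  HC≡C: C≡C triple bond → alkyne.
  CH(CH=CH2): pendant –CH=CH2: C=C double bond → alkene.
  CH2CO-O-COCH2: two acyl groups sharing one oxygen, –C(=O)–O–C(=O)– → anhydride.
  CH(CH=CH2): pendant –CH=CH2: C=C double bond → alkene.
  CH(COOCH3): pendant –COOCH3: carbonyl C bonded to C and –OCH3 → ester.
The CH2CO-O-COCH2 segment supplies the anhydride: two acyl groups sharing one oxygen, –C(=O)–O–C(=O)– → anhydride.

yes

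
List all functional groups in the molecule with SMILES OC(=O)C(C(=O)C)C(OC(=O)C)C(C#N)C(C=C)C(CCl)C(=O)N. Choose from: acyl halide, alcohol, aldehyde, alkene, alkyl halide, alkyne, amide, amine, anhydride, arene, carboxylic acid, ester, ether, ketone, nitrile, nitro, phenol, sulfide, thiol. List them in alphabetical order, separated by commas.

–COOH: carbonyl C bonded to –OH and C → carboxylic acid (the –OH is not a separate alcohol).
pendant –COCH3: carbonyl C bonded to two carbons → ketone.
pendant –OC(=O)CH3: an acyloxy group → ester.
pendant –C≡N: nitrile.
pendant –CH=CH2: C=C double bond → alkene.
pendant –CH2X: halogen on sp³ carbon → alkyl halide.
–C(=O)NH2: carbonyl C bonded to C and to N → amide (the N is not a separate amine).

alkene, alkyl halide, amide, carboxylic acid, ester, ketone, nitrile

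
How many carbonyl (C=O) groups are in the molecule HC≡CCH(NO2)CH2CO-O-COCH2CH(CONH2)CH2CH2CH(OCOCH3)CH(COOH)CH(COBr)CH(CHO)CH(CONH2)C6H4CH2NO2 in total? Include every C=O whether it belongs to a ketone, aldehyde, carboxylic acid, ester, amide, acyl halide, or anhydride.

8

CH2CO-O-COCH2: anhydride, 2 C=O (running total 2).
CH(CONH2): amide, 1 C=O (running total 3).
CH(OCOCH3): ester, 1 C=O (running total 4).
CH(COOH): carboxylic acid, 1 C=O (running total 5).
CH(COBr): acyl halide, 1 C=O (running total 6).
CH(CHO): aldehyde, 1 C=O (running total 7).
CH(CONH2): amide, 1 C=O (running total 8).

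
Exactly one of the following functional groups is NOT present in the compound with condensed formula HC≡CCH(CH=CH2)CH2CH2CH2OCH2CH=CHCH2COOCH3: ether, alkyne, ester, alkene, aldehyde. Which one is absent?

aldehyde

ester: present (COOCH3 — –C(=O)OCH3: carbonyl C bonded to C and to –OCH3 → ester (not ketone + ether)).
alkene: present (CH(CH=CH2) — pendant –CH=CH2: C=C double bond → alkene).
alkyne: present (HC≡C — C≡C triple bond → alkyne).
ether: present (CH2OCH2 — C–O–C with sp³ carbons on both sides and no adjacent C=O → ether).
aldehyde: no segment matches this pattern.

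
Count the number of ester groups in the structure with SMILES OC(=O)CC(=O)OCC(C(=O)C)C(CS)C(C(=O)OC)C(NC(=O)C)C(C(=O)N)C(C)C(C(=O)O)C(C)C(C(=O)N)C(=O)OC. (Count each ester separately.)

3

–COOH: carbonyl C bonded to –OH and C → carboxylic acid (the –OH is not a separate alcohol).
–C(=O)–O–C with C on the carbonyl side → ester.
pendant –COCH3: carbonyl C bonded to two carbons → ketone.
pendant –CH2SH → thiol.
pendant –COOCH3: carbonyl C bonded to C and –OCH3 → ester.
pendant –NHC(=O)CH3: N bonded to a carbonyl → amide (not amine).
pendant –CONH2: carbonyl C bonded to C and N → amide.
pendant –COOH: carbonyl C bonded to C and –OH → carboxylic acid.
pendant –CONH2: carbonyl C bonded to C and N → amide.
–C(=O)OCH3: carbonyl C bonded to C and to –OCH3 → ester (not ketone + ether).
Ester appears at: CH2COOCH2, CH(COOCH3), COOCH3 → 3.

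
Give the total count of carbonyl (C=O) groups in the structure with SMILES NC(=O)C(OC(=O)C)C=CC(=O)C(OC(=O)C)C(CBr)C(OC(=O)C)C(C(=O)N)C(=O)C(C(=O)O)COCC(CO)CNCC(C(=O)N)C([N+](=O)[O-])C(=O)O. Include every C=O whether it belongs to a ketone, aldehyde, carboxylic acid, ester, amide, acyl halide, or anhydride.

10

H2NCO: amide, 1 C=O (running total 1).
CH(OCOCH3): ester, 1 C=O (running total 2).
CO: ketone, 1 C=O (running total 3).
CH(OCOCH3): ester, 1 C=O (running total 4).
CH(OCOCH3): ester, 1 C=O (running total 5).
CH(CONH2): amide, 1 C=O (running total 6).
CO: ketone, 1 C=O (running total 7).
CH(COOH): carboxylic acid, 1 C=O (running total 8).
CH(CONH2): amide, 1 C=O (running total 9).
COOH: carboxylic acid, 1 C=O (running total 10).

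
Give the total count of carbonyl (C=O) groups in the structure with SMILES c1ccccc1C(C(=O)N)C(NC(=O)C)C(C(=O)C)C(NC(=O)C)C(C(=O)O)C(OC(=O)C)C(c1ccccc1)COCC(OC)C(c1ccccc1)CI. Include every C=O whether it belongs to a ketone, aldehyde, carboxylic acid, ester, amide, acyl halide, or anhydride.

6

CH(CONH2): amide, 1 C=O (running total 1).
CH(NHCOCH3): amide, 1 C=O (running total 2).
CH(COCH3): ketone, 1 C=O (running total 3).
CH(NHCOCH3): amide, 1 C=O (running total 4).
CH(COOH): carboxylic acid, 1 C=O (running total 5).
CH(OCOCH3): ester, 1 C=O (running total 6).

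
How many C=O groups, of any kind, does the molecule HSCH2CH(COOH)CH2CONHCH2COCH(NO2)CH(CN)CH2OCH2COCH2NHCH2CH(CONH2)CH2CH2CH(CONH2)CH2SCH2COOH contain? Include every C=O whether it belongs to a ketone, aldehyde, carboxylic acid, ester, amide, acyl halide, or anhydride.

7

CH(COOH): carboxylic acid, 1 C=O (running total 1).
CH2CONHCH2: amide, 1 C=O (running total 2).
CO: ketone, 1 C=O (running total 3).
CO: ketone, 1 C=O (running total 4).
CH(CONH2): amide, 1 C=O (running total 5).
CH(CONH2): amide, 1 C=O (running total 6).
COOH: carboxylic acid, 1 C=O (running total 7).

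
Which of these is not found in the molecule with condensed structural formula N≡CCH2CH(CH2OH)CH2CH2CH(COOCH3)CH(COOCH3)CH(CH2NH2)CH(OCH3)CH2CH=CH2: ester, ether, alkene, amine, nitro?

nitro

amine: present (CH(CH2NH2) — pendant –CH2NH2: N on sp³ C, no adjacent C=O → amine).
ester: present (CH(COOCH3) — pendant –COOCH3: carbonyl C bonded to C and –OCH3 → ester).
alkene: present (CH=CH2 — C=C double bond → alkene).
ether: present (CH(OCH3) — pendant –OCH3: C–O–C with sp³ C, no adjacent C=O → ether).
nitro: no segment matches this pattern.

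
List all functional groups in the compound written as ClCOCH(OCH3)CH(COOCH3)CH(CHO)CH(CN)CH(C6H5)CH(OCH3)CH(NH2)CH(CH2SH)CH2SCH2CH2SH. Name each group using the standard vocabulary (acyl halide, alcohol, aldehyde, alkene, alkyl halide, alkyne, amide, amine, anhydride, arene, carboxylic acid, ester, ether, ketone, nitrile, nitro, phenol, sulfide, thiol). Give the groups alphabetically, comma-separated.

Taking each segment in turn:
  ClCO: –C(=O)Cl: carbonyl C bonded to C and to a halogen → acyl halide (not alkyl halide).
  CH(OCH3): pendant –OCH3: C–O–C with sp³ C, no adjacent C=O → ether.
  CH(COOCH3): pendant –COOCH3: carbonyl C bonded to C and –OCH3 → ester.
  CH(CHO): pendant –CHO: carbonyl C bonded to C and H → aldehyde.
  CH(CN): pendant –C≡N: nitrile.
  CH(C6H5): pendant –C6H5: benzene ring → arene.
  CH(OCH3): pendant –OCH3: C–O–C with sp³ C, no adjacent C=O → ether.
  CH(NH2): –NH2 on an sp³ carbon with no adjacent C=O → amine.
  CH(CH2SH): pendant –CH2SH → thiol.
  CH2SCH2: C–S–C linkage → sulfide (thioether).
  CH2SH: –SH on an sp³ carbon → thiol.

acyl halide, aldehyde, amine, arene, ester, ether, nitrile, sulfide, thiol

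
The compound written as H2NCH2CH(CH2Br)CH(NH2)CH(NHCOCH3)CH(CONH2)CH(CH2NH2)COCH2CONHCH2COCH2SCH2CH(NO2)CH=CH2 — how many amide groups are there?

–NH2 on an sp³ carbon with no adjacent C=O → amine.
pendant –CH2X: halogen on sp³ carbon → alkyl halide.
–NH2 on an sp³ carbon with no adjacent C=O → amine.
pendant –NHC(=O)CH3: N bonded to a carbonyl → amide (not amine).
pendant –CONH2: carbonyl C bonded to C and N → amide.
pendant –CH2NH2: N on sp³ C, no adjacent C=O → amine.
–C(=O)– with carbon on both sides → ketone.
–C(=O)–N– linkage → amide (the N is not an amine).
–C(=O)– with carbon on both sides → ketone.
C–S–C linkage → sulfide (thioether).
–NO2 on an sp³ carbon → nitro (the N=O is not a carbonyl).
C=C double bond → alkene.
Amide appears at: CH(NHCOCH3), CH(CONH2), CH2CONHCH2 → 3.

3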